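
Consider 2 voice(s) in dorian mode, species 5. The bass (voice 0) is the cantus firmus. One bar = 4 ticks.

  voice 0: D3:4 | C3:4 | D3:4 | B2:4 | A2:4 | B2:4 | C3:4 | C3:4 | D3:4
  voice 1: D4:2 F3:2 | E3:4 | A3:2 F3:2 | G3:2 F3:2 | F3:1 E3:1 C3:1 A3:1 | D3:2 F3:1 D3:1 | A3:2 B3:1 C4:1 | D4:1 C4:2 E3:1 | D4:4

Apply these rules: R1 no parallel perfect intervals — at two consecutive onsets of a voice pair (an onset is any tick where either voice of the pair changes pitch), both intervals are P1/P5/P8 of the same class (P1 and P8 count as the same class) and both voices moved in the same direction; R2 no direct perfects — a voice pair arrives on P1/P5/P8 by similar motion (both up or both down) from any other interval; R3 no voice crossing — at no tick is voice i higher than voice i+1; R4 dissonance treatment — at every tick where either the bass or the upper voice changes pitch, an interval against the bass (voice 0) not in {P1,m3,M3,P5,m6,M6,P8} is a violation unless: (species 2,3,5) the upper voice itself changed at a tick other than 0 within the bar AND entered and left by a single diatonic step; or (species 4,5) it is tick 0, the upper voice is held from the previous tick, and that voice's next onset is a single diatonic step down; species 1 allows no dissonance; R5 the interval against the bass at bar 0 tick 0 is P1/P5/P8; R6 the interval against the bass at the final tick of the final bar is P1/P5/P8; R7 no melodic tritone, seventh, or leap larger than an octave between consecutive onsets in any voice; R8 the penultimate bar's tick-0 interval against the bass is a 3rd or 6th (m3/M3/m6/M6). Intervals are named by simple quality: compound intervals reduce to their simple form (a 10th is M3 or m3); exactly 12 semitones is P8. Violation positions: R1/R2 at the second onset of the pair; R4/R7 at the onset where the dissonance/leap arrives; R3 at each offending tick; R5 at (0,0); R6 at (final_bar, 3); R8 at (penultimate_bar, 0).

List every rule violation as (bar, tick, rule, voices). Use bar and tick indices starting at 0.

(2, 0, R2, (0, 1))
(5, 2, R4, (0, 1))
(7, 0, R4, (0, 1))
(7, 0, R8, (0, 1))
(8, 0, R2, (0, 1))
(8, 0, R7, (1,))

bar 0: v0=D3 v1=D4 downbeat P8
bar 1: v0=C3 v1=E3 downbeat M3
bar 2: v0=D3 v1=A3 downbeat P5
bar 3: v0=B2 v1=G3 downbeat m6
bar 4: v0=A2 v1=F3 downbeat m6
bar 5: v0=B2 v1=D3 downbeat m3
bar 6: v0=C3 v1=A3 downbeat M6
bar 7: v0=C3 v1=D4 downbeat M2
bar 8: v0=D3 v1=D4 downbeat P8
  -> R2 @ bar 2 tick 0 v(0, 1): C3/E3 M3 -> D3/A3 P5 similar
  -> R4 @ bar 5 tick 2 v(0, 1): B2/F3 TT untreated
  -> R4 @ bar 7 tick 0 v(0, 1): C3/D4 M2 untreated
  -> R8 @ bar 7 tick 0 v(0, 1): penult M2 not 3rd/6th
  -> R2 @ bar 8 tick 0 v(0, 1): C3/E3 M3 -> D3/D4 P8 similar
  -> R7 @ bar 8 tick 0 v(1,): E3->D4 leap 10st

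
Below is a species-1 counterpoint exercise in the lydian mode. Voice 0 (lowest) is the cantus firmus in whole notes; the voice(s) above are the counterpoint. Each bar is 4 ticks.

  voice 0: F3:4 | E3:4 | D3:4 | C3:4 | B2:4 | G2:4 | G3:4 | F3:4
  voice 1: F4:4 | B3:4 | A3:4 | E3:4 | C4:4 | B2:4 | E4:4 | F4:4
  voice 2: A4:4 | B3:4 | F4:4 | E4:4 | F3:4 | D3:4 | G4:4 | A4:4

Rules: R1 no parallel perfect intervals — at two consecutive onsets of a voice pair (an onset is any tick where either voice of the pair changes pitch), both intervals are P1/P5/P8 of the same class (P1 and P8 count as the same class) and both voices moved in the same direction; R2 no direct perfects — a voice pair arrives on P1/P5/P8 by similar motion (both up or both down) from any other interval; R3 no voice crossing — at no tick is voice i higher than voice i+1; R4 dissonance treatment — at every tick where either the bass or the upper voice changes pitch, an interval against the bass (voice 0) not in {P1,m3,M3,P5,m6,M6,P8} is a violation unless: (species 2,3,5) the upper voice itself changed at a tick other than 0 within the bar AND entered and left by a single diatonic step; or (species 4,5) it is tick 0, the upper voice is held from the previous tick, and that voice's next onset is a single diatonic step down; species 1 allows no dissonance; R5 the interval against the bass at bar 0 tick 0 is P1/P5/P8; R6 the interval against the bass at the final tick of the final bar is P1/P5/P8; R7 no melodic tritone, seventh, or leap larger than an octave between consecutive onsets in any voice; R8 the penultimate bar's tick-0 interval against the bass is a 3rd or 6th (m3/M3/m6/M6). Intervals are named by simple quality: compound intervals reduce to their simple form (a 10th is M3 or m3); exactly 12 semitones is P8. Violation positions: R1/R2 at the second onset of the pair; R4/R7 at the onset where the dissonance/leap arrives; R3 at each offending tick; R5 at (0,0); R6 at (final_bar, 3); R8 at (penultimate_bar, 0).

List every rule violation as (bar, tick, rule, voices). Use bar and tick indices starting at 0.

bar 0: v0=F3 v1=F4 v2=A4 downbeat M3
bar 1: v0=E3 v1=B3 v2=B3 downbeat P5
bar 2: v0=D3 v1=A3 v2=F4 downbeat m3
bar 3: v0=C3 v1=E3 v2=E4 downbeat M3
bar 4: v0=B2 v1=C4 v2=F3 downbeat TT
bar 5: v0=G2 v1=B2 v2=D3 downbeat P5
bar 6: v0=G3 v1=E4 v2=G4 downbeat P8
bar 7: v0=F3 v1=F4 v2=A4 downbeat M3
  -> R5 @ bar 0 tick 0 v(0, 2): opens on M3
  -> R2 @ bar 1 tick 0 v(0, 1): F3/F4 P8 -> E3/B3 P5 similar
  -> R2 @ bar 1 tick 0 v(0, 2): F3/A4 M3 -> E3/B3 P5 similar
  -> R2 @ bar 1 tick 0 v(1, 2): F4/A4 M3 -> B3/B3 P1 similar
  -> R7 @ bar 1 tick 0 v(1,): F4->B3 leap 6st
  -> R7 @ bar 1 tick 0 v(2,): A4->B3 leap 10st
  -> R1 @ bar 2 tick 0 v(0, 1): E3/B3 P5 -> D3/A3 P5 similar
  -> R7 @ bar 2 tick 0 v(2,): B3->F4 leap 6st
  -> R2 @ bar 3 tick 0 v(1, 2): A3/F4 m6 -> E3/E4 P8 similar
  -> R3 @ bar 4 tick 0 v(1, 2): C4 above F3
  -> R4 @ bar 4 tick 0 v(0, 1): B2/C4 m2 untreated
  -> R4 @ bar 4 tick 0 v(0, 2): B2/F3 TT untreated
  -> R7 @ bar 4 tick 0 v(2,): E4->F3 leap 11st
  -> R3 @ bar 4 tick 1 v(1, 2): C4 above F3
  -> R3 @ bar 4 tick 2 v(1, 2): C4 above F3
  -> R3 @ bar 4 tick 3 v(1, 2): C4 above F3
  -> R2 @ bar 5 tick 0 v(0, 2): B2/F3 TT -> G2/D3 P5 similar
  -> R7 @ bar 5 tick 0 v(1,): C4->B2 leap 13st
  -> R2 @ bar 6 tick 0 v(0, 2): G2/D3 P5 -> G3/G4 P8 similar
  -> R7 @ bar 6 tick 0 v(1,): B2->E4 leap 17st
  -> R7 @ bar 6 tick 0 v(2,): D3->G4 leap 17st
  -> R8 @ bar 6 tick 0 v(0, 2): penult P8 not 3rd/6th
  -> R6 @ bar 7 tick 3 v(0, 2): closes on M3

(0, 0, R5, (0, 2))
(1, 0, R2, (0, 1))
(1, 0, R2, (0, 2))
(1, 0, R2, (1, 2))
(1, 0, R7, (1,))
(1, 0, R7, (2,))
(2, 0, R1, (0, 1))
(2, 0, R7, (2,))
(3, 0, R2, (1, 2))
(4, 0, R3, (1, 2))
(4, 0, R4, (0, 1))
(4, 0, R4, (0, 2))
(4, 0, R7, (2,))
(4, 1, R3, (1, 2))
(4, 2, R3, (1, 2))
(4, 3, R3, (1, 2))
(5, 0, R2, (0, 2))
(5, 0, R7, (1,))
(6, 0, R2, (0, 2))
(6, 0, R7, (1,))
(6, 0, R7, (2,))
(6, 0, R8, (0, 2))
(7, 3, R6, (0, 2))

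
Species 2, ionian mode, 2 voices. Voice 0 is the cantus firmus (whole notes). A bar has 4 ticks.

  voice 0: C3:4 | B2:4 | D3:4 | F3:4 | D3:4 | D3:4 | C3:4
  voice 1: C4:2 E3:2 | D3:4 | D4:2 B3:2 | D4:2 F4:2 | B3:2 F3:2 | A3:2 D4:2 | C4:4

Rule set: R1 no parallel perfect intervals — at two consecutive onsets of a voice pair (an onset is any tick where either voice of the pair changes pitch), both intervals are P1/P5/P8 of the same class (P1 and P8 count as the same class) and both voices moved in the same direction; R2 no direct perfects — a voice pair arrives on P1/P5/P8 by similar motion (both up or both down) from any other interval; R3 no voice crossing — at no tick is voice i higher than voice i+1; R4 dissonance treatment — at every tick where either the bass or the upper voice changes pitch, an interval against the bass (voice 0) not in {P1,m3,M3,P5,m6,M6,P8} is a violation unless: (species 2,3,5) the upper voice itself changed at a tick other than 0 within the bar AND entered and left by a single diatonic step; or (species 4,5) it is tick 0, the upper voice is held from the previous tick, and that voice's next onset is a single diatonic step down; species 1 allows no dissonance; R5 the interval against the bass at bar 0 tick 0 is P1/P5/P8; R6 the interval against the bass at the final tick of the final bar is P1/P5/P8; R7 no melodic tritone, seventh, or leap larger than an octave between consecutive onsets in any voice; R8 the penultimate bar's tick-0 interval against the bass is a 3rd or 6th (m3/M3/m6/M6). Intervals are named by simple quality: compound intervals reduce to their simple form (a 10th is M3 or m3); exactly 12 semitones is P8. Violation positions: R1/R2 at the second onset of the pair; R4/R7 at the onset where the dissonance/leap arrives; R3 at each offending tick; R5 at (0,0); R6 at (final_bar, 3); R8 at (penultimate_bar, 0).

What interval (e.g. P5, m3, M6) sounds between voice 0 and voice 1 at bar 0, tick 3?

voice 0=C3 voice 1=E3 -> M3

M3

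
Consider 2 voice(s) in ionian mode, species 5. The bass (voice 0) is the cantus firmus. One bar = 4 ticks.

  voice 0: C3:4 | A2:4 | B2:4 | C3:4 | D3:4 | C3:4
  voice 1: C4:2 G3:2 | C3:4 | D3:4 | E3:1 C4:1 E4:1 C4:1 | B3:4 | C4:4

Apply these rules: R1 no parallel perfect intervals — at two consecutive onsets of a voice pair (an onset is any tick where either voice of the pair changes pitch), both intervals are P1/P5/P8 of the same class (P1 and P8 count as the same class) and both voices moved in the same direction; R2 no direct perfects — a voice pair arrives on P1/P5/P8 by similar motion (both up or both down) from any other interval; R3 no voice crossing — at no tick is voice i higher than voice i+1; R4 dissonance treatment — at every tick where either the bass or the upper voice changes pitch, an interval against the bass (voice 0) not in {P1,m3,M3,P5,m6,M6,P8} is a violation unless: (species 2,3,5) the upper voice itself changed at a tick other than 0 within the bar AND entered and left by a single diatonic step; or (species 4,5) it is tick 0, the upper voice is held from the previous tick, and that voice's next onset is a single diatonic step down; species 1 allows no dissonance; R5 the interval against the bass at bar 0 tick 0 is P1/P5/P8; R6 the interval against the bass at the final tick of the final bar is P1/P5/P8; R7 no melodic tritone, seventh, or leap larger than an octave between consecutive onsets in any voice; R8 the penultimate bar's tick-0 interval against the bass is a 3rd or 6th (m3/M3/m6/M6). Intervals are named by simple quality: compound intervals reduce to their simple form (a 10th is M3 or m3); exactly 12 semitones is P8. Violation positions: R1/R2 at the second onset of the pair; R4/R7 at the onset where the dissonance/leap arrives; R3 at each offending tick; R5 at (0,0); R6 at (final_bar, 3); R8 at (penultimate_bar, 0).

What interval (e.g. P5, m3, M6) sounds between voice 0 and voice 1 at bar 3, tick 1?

P8

voice 0=C3 voice 1=C4 -> P8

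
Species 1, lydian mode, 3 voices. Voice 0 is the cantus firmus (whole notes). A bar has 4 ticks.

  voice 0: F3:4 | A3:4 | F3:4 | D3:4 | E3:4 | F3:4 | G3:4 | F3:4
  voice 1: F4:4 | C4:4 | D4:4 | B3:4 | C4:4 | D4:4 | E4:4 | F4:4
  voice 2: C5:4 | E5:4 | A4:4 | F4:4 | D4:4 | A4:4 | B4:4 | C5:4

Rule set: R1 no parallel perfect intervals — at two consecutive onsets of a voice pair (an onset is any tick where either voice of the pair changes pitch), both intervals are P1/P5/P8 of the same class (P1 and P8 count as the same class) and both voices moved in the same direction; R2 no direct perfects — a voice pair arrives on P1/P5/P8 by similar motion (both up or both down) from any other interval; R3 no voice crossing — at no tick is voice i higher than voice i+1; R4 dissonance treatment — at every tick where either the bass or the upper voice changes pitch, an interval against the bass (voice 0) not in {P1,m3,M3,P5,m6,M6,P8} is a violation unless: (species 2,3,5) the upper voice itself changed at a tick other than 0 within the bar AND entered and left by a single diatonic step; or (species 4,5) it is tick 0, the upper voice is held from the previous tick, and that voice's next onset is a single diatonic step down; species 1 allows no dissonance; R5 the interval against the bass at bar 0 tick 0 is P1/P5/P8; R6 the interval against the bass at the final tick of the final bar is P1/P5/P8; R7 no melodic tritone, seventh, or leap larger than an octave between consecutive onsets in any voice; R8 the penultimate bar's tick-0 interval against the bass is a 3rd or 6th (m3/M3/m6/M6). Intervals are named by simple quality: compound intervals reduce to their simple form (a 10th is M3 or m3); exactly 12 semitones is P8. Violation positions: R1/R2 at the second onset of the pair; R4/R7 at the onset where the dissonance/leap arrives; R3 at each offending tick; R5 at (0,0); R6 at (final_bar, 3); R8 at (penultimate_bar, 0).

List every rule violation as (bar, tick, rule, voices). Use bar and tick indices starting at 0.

bar 0: v0=F3 v1=F4 v2=C5 downbeat P5
bar 1: v0=A3 v1=C4 v2=E5 downbeat P5
bar 2: v0=F3 v1=D4 v2=A4 downbeat M3
bar 3: v0=D3 v1=B3 v2=F4 downbeat m3
bar 4: v0=E3 v1=C4 v2=D4 downbeat m7
bar 5: v0=F3 v1=D4 v2=A4 downbeat M3
bar 6: v0=G3 v1=E4 v2=B4 downbeat M3
bar 7: v0=F3 v1=F4 v2=C5 downbeat P5
  -> R1 @ bar 1 tick 0 v(0, 2): F3/C5 P5 -> A3/E5 P5 similar
  -> R4 @ bar 4 tick 0 v(0, 2): E3/D4 m7 untreated
  -> R2 @ bar 5 tick 0 v(1, 2): C4/D4 M2 -> D4/A4 P5 similar
  -> R1 @ bar 6 tick 0 v(1, 2): D4/A4 P5 -> E4/B4 P5 similar
  -> R1 @ bar 7 tick 0 v(1, 2): E4/B4 P5 -> F4/C5 P5 similar

(1, 0, R1, (0, 2))
(4, 0, R4, (0, 2))
(5, 0, R2, (1, 2))
(6, 0, R1, (1, 2))
(7, 0, R1, (1, 2))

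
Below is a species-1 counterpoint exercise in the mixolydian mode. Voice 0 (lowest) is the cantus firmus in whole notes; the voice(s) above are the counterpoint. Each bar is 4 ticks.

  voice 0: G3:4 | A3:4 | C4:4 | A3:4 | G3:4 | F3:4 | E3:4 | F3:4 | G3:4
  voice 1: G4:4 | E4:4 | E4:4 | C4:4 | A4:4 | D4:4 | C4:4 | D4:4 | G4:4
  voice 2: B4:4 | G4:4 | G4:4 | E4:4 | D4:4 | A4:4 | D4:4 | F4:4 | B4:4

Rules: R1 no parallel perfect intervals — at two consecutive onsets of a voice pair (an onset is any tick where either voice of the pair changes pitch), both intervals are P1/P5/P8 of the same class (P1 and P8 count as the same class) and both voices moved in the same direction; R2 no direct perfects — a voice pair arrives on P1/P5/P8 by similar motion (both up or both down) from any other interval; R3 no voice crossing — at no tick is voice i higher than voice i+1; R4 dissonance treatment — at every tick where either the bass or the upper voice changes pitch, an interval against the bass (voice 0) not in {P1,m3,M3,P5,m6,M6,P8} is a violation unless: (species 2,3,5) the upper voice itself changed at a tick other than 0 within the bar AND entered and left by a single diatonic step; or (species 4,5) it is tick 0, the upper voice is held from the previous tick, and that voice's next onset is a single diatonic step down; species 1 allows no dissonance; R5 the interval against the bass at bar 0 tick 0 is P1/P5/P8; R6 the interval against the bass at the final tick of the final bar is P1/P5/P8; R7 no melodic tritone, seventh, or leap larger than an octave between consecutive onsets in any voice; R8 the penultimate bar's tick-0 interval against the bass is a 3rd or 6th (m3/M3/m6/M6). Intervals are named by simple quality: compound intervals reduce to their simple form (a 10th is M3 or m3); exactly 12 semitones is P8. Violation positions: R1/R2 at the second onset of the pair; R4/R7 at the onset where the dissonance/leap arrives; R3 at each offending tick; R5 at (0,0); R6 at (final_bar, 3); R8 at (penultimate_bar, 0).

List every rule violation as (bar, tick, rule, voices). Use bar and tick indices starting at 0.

(0, 0, R5, (0, 2))
(1, 0, R4, (0, 2))
(3, 0, R1, (0, 2))
(4, 0, R1, (0, 2))
(4, 0, R3, (1, 2))
(4, 0, R4, (0, 1))
(4, 1, R3, (1, 2))
(4, 2, R3, (1, 2))
(4, 3, R3, (1, 2))
(6, 0, R4, (0, 2))
(7, 0, R2, (0, 2))
(7, 0, R8, (0, 2))
(8, 0, R2, (0, 1))
(8, 0, R7, (2,))
(8, 3, R6, (0, 2))

bar 0: v0=G3 v1=G4 v2=B4 downbeat M3
bar 1: v0=A3 v1=E4 v2=G4 downbeat m7
bar 2: v0=C4 v1=E4 v2=G4 downbeat P5
bar 3: v0=A3 v1=C4 v2=E4 downbeat P5
bar 4: v0=G3 v1=A4 v2=D4 downbeat P5
bar 5: v0=F3 v1=D4 v2=A4 downbeat M3
bar 6: v0=E3 v1=C4 v2=D4 downbeat m7
bar 7: v0=F3 v1=D4 v2=F4 downbeat P8
bar 8: v0=G3 v1=G4 v2=B4 downbeat M3
  -> R5 @ bar 0 tick 0 v(0, 2): opens on M3
  -> R4 @ bar 1 tick 0 v(0, 2): A3/G4 m7 untreated
  -> R1 @ bar 3 tick 0 v(0, 2): C4/G4 P5 -> A3/E4 P5 similar
  -> R1 @ bar 4 tick 0 v(0, 2): A3/E4 P5 -> G3/D4 P5 similar
  -> R3 @ bar 4 tick 0 v(1, 2): A4 above D4
  -> R4 @ bar 4 tick 0 v(0, 1): G3/A4 M2 untreated
  -> R3 @ bar 4 tick 1 v(1, 2): A4 above D4
  -> R3 @ bar 4 tick 2 v(1, 2): A4 above D4
  -> R3 @ bar 4 tick 3 v(1, 2): A4 above D4
  -> R4 @ bar 6 tick 0 v(0, 2): E3/D4 m7 untreated
  -> R2 @ bar 7 tick 0 v(0, 2): E3/D4 m7 -> F3/F4 P8 similar
  -> R8 @ bar 7 tick 0 v(0, 2): penult P8 not 3rd/6th
  -> R2 @ bar 8 tick 0 v(0, 1): F3/D4 M6 -> G3/G4 P8 similar
  -> R7 @ bar 8 tick 0 v(2,): F4->B4 leap 6st
  -> R6 @ bar 8 tick 3 v(0, 2): closes on M3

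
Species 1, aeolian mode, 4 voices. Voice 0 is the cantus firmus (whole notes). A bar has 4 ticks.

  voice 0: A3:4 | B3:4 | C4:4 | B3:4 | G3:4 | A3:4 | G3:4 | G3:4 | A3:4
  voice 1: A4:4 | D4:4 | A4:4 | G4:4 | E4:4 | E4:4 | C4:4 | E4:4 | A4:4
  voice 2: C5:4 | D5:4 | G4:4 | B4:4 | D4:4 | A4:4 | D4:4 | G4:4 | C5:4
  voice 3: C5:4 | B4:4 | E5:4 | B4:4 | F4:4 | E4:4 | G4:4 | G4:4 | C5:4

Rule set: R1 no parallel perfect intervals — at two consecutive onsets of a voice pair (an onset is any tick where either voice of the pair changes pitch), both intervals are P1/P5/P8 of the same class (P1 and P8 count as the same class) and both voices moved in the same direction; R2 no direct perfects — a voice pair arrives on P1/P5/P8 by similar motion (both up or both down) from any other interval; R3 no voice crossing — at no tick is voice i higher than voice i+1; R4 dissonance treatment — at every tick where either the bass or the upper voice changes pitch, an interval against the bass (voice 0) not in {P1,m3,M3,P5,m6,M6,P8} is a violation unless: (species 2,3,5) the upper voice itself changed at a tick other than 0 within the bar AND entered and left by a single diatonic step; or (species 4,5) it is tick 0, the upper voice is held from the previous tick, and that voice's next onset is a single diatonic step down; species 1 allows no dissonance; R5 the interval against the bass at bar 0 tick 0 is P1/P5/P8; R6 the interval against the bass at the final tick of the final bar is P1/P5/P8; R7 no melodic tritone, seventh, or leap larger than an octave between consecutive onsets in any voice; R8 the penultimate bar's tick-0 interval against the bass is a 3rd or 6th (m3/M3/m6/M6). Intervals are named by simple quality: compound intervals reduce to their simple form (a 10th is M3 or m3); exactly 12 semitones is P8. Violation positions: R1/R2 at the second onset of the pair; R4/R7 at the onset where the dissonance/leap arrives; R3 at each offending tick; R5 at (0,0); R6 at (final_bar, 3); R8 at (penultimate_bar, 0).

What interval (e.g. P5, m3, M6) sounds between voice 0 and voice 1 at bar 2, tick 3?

M6

voice 0=C4 voice 1=A4 -> M6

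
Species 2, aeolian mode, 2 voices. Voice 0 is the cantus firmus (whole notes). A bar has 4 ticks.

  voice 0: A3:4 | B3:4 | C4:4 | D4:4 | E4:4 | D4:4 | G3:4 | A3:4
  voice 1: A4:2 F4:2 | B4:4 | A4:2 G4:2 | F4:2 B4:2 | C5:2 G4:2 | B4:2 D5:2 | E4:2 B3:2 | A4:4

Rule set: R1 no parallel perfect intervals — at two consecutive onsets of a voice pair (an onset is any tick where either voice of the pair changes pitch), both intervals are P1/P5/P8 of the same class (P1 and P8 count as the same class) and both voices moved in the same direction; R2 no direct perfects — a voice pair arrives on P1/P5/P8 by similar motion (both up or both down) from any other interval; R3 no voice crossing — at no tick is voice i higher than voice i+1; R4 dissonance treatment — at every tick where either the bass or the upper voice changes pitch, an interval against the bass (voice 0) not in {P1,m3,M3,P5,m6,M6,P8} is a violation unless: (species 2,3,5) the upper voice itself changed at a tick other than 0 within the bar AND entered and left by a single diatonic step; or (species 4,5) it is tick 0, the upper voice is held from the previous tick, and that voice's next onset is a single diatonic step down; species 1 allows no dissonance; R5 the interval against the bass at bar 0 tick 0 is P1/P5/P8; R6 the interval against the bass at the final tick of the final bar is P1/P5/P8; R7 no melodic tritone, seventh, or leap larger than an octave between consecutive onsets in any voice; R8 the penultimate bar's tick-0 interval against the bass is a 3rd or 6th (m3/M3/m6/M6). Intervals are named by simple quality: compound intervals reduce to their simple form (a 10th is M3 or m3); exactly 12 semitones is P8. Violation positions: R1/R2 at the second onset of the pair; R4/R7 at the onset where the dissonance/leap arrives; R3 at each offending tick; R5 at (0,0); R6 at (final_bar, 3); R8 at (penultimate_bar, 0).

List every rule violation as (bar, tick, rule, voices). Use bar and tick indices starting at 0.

bar 0: v0=A3 v1=A4 downbeat P8
bar 1: v0=B3 v1=B4 downbeat P8
bar 2: v0=C4 v1=A4 downbeat M6
bar 3: v0=D4 v1=F4 downbeat m3
bar 4: v0=E4 v1=C5 downbeat m6
bar 5: v0=D4 v1=B4 downbeat M6
bar 6: v0=G3 v1=E4 downbeat M6
bar 7: v0=A3 v1=A4 downbeat P8
  -> R2 @ bar 1 tick 0 v(0, 1): A3/F4 m6 -> B3/B4 P8 similar
  -> R7 @ bar 1 tick 0 v(1,): F4->B4 leap 6st
  -> R7 @ bar 3 tick 2 v(1,): F4->B4 leap 6st
  -> R7 @ bar 6 tick 0 v(1,): D5->E4 leap 10st
  -> R2 @ bar 7 tick 0 v(0, 1): G3/B3 M3 -> A3/A4 P8 similar
  -> R7 @ bar 7 tick 0 v(1,): B3->A4 leap 10st

(1, 0, R2, (0, 1))
(1, 0, R7, (1,))
(3, 2, R7, (1,))
(6, 0, R7, (1,))
(7, 0, R2, (0, 1))
(7, 0, R7, (1,))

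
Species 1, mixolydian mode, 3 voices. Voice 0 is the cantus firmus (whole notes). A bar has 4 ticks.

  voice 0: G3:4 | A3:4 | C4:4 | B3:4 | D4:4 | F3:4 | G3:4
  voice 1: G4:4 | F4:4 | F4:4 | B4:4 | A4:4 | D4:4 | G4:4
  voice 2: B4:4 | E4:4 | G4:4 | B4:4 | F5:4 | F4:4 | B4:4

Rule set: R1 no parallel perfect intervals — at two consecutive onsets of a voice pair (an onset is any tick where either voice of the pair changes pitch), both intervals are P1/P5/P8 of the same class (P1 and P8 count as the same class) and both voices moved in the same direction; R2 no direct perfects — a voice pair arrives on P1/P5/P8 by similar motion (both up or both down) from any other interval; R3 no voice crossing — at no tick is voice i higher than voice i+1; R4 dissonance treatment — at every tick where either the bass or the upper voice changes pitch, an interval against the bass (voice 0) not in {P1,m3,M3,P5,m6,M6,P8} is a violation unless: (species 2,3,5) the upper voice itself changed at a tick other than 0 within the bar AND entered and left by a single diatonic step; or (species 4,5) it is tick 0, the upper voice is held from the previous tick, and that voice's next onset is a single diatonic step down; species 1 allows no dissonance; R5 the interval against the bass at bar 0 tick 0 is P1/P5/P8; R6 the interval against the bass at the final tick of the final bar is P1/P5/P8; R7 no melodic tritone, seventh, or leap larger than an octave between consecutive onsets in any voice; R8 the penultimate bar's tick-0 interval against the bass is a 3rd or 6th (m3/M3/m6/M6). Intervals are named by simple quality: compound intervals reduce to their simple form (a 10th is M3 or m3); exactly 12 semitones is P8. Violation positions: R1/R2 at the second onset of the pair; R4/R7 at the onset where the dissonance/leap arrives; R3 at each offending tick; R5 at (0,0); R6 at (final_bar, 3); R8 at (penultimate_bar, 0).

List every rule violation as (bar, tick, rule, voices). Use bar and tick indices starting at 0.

(0, 0, R5, (0, 2))
(1, 0, R3, (1, 2))
(1, 1, R3, (1, 2))
(1, 2, R3, (1, 2))
(1, 3, R3, (1, 2))
(2, 0, R1, (0, 2))
(2, 0, R4, (0, 1))
(3, 0, R2, (1, 2))
(3, 0, R7, (1,))
(4, 0, R7, (2,))
(5, 0, R2, (0, 2))
(5, 0, R8, (0, 2))
(6, 0, R2, (0, 1))
(6, 0, R7, (2,))
(6, 3, R6, (0, 2))

bar 0: v0=G3 v1=G4 v2=B4 downbeat M3
bar 1: v0=A3 v1=F4 v2=E4 downbeat P5
bar 2: v0=C4 v1=F4 v2=G4 downbeat P5
bar 3: v0=B3 v1=B4 v2=B4 downbeat P8
bar 4: v0=D4 v1=A4 v2=F5 downbeat m3
bar 5: v0=F3 v1=D4 v2=F4 downbeat P8
bar 6: v0=G3 v1=G4 v2=B4 downbeat M3
  -> R5 @ bar 0 tick 0 v(0, 2): opens on M3
  -> R3 @ bar 1 tick 0 v(1, 2): F4 above E4
  -> R3 @ bar 1 tick 1 v(1, 2): F4 above E4
  -> R3 @ bar 1 tick 2 v(1, 2): F4 above E4
  -> R3 @ bar 1 tick 3 v(1, 2): F4 above E4
  -> R1 @ bar 2 tick 0 v(0, 2): A3/E4 P5 -> C4/G4 P5 similar
  -> R4 @ bar 2 tick 0 v(0, 1): C4/F4 P4 untreated
  -> R2 @ bar 3 tick 0 v(1, 2): F4/G4 M2 -> B4/B4 P1 similar
  -> R7 @ bar 3 tick 0 v(1,): F4->B4 leap 6st
  -> R7 @ bar 4 tick 0 v(2,): B4->F5 leap 6st
  -> R2 @ bar 5 tick 0 v(0, 2): D4/F5 m3 -> F3/F4 P8 similar
  -> R8 @ bar 5 tick 0 v(0, 2): penult P8 not 3rd/6th
  -> R2 @ bar 6 tick 0 v(0, 1): F3/D4 M6 -> G3/G4 P8 similar
  -> R7 @ bar 6 tick 0 v(2,): F4->B4 leap 6st
  -> R6 @ bar 6 tick 3 v(0, 2): closes on M3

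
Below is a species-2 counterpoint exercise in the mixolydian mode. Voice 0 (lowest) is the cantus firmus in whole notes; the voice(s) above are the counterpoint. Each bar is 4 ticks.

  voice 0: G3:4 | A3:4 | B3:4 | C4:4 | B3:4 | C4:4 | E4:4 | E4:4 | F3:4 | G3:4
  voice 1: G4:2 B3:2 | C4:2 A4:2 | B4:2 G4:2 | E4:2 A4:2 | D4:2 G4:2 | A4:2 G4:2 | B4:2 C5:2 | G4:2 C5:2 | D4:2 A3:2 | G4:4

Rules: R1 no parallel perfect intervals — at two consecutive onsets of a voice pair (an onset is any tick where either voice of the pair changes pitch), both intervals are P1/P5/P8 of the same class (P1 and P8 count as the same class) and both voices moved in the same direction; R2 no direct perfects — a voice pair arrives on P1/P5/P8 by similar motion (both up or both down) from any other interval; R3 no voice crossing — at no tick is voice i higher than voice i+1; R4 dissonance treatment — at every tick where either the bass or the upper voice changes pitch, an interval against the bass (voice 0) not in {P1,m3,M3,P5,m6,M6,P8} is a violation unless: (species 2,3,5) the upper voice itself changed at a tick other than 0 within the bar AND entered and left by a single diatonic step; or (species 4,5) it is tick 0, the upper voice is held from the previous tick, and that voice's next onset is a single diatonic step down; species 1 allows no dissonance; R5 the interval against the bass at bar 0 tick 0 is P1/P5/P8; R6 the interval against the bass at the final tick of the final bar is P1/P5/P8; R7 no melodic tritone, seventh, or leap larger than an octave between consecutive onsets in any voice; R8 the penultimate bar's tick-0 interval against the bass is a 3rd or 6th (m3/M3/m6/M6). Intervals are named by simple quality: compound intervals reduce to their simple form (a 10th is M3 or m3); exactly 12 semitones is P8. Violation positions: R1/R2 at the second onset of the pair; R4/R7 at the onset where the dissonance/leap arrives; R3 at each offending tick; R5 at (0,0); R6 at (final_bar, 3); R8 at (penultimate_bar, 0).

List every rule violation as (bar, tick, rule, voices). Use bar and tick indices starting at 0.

bar 0: v0=G3 v1=G4 downbeat P8
bar 1: v0=A3 v1=C4 downbeat m3
bar 2: v0=B3 v1=B4 downbeat P8
bar 3: v0=C4 v1=E4 downbeat M3
bar 4: v0=B3 v1=D4 downbeat m3
bar 5: v0=C4 v1=A4 downbeat M6
bar 6: v0=E4 v1=B4 downbeat P5
bar 7: v0=E4 v1=G4 downbeat m3
bar 8: v0=F3 v1=D4 downbeat M6
bar 9: v0=G3 v1=G4 downbeat P8
  -> R1 @ bar 2 tick 0 v(0, 1): A3/A4 P8 -> B3/B4 P8 similar
  -> R1 @ bar 6 tick 0 v(0, 1): C4/G4 P5 -> E4/B4 P5 similar
  -> R7 @ bar 8 tick 0 v(0,): E4->F3 leap 11st
  -> R7 @ bar 8 tick 0 v(1,): C5->D4 leap 10st
  -> R2 @ bar 9 tick 0 v(0, 1): F3/A3 M3 -> G3/G4 P8 similar
  -> R7 @ bar 9 tick 0 v(1,): A3->G4 leap 10st

(2, 0, R1, (0, 1))
(6, 0, R1, (0, 1))
(8, 0, R7, (0,))
(8, 0, R7, (1,))
(9, 0, R2, (0, 1))
(9, 0, R7, (1,))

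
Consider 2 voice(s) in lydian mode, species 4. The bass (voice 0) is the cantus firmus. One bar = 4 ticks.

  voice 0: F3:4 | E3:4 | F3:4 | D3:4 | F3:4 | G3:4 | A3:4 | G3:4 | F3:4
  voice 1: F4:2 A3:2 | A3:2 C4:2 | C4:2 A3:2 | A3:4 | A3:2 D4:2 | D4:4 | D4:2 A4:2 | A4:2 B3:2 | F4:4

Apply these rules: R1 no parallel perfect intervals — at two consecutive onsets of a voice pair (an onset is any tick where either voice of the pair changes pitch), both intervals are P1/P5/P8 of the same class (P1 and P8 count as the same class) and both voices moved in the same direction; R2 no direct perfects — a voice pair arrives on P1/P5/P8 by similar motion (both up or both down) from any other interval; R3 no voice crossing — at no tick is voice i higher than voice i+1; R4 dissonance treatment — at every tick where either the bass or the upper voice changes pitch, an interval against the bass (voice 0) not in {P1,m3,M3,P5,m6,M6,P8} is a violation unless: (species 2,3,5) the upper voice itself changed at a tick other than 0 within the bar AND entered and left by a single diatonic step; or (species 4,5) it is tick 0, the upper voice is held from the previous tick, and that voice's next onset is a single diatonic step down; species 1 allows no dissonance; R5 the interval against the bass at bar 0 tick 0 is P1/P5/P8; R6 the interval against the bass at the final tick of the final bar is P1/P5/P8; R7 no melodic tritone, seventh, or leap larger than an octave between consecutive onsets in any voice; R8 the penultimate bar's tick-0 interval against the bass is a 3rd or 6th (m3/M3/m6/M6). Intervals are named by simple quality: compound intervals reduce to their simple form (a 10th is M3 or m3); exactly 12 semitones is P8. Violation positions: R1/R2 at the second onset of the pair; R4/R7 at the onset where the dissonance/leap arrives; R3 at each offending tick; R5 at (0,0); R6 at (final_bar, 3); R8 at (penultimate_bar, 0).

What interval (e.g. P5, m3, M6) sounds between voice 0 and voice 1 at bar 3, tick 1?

voice 0=D3 voice 1=A3 -> P5

P5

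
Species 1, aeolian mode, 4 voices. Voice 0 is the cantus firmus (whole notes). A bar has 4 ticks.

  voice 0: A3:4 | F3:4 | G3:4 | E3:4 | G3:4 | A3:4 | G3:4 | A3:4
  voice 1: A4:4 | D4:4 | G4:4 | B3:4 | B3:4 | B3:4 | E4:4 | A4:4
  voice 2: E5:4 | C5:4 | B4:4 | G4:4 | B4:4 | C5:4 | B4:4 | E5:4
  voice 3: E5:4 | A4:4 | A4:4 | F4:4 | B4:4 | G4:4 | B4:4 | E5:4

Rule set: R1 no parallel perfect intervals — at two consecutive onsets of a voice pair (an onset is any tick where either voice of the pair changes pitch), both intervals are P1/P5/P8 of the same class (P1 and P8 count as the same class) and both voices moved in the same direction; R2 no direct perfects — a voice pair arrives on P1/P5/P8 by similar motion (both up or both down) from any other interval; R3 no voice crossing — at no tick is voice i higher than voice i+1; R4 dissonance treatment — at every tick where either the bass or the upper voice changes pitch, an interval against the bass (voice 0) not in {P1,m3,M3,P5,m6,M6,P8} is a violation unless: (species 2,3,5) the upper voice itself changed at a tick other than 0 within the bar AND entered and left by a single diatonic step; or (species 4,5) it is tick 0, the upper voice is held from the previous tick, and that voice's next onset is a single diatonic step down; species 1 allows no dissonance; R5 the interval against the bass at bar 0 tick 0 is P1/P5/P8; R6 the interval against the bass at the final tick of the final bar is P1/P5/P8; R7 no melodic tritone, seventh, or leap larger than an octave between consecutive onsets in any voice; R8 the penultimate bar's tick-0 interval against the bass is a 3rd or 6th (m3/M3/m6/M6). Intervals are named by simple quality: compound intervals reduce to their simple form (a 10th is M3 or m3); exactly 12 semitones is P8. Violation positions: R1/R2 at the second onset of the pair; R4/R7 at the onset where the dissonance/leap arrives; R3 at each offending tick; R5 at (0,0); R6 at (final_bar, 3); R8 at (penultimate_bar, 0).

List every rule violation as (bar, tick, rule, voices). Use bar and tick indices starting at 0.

(1, 0, R1, (0, 2))
(1, 0, R1, (1, 3))
(1, 0, R3, (2, 3))
(1, 1, R3, (2, 3))
(1, 2, R3, (2, 3))
(1, 3, R3, (2, 3))
(2, 0, R2, (0, 1))
(2, 0, R3, (2, 3))
(2, 0, R4, (0, 3))
(2, 1, R3, (2, 3))
(2, 2, R3, (2, 3))
(2, 3, R3, (2, 3))
(3, 0, R2, (0, 1))
(3, 0, R3, (2, 3))
(3, 0, R4, (0, 3))
(3, 1, R3, (2, 3))
(3, 2, R3, (2, 3))
(3, 3, R3, (2, 3))
(4, 0, R2, (2, 3))
(4, 0, R7, (3,))
(5, 0, R3, (2, 3))
(5, 0, R4, (0, 1))
(5, 0, R4, (0, 3))
(5, 1, R3, (2, 3))
(5, 2, R3, (2, 3))
(5, 3, R3, (2, 3))
(6, 0, R2, (1, 3))
(7, 0, R1, (1, 2))
(7, 0, R1, (1, 3))
(7, 0, R1, (2, 3))
(7, 0, R2, (0, 1))
(7, 0, R2, (0, 2))
(7, 0, R2, (0, 3))

bar 0: v0=A3 v1=A4 v2=E5 v3=E5 downbeat P5
bar 1: v0=F3 v1=D4 v2=C5 v3=A4 downbeat M3
bar 2: v0=G3 v1=G4 v2=B4 v3=A4 downbeat M2
bar 3: v0=E3 v1=B3 v2=G4 v3=F4 downbeat m2
bar 4: v0=G3 v1=B3 v2=B4 v3=B4 downbeat M3
bar 5: v0=A3 v1=B3 v2=C5 v3=G4 downbeat m7
bar 6: v0=G3 v1=E4 v2=B4 v3=B4 downbeat M3
bar 7: v0=A3 v1=A4 v2=E5 v3=E5 downbeat P5
  -> R1 @ bar 1 tick 0 v(0, 2): A3/E5 P5 -> F3/C5 P5 similar
  -> R1 @ bar 1 tick 0 v(1, 3): A4/E5 P5 -> D4/A4 P5 similar
  -> R3 @ bar 1 tick 0 v(2, 3): C5 above A4
  -> R3 @ bar 1 tick 1 v(2, 3): C5 above A4
  -> R3 @ bar 1 tick 2 v(2, 3): C5 above A4
  -> R3 @ bar 1 tick 3 v(2, 3): C5 above A4
  -> R2 @ bar 2 tick 0 v(0, 1): F3/D4 M6 -> G3/G4 P8 similar
  -> R3 @ bar 2 tick 0 v(2, 3): B4 above A4
  -> R4 @ bar 2 tick 0 v(0, 3): G3/A4 M2 untreated
  -> R3 @ bar 2 tick 1 v(2, 3): B4 above A4
  -> R3 @ bar 2 tick 2 v(2, 3): B4 above A4
  -> R3 @ bar 2 tick 3 v(2, 3): B4 above A4
  -> R2 @ bar 3 tick 0 v(0, 1): G3/G4 P8 -> E3/B3 P5 similar
  -> R3 @ bar 3 tick 0 v(2, 3): G4 above F4
  -> R4 @ bar 3 tick 0 v(0, 3): E3/F4 m2 untreated
  -> R3 @ bar 3 tick 1 v(2, 3): G4 above F4
  -> R3 @ bar 3 tick 2 v(2, 3): G4 above F4
  -> R3 @ bar 3 tick 3 v(2, 3): G4 above F4
  -> R2 @ bar 4 tick 0 v(2, 3): G4/F4 M2 -> B4/B4 P1 similar
  -> R7 @ bar 4 tick 0 v(3,): F4->B4 leap 6st
  -> R3 @ bar 5 tick 0 v(2, 3): C5 above G4
  -> R4 @ bar 5 tick 0 v(0, 1): A3/B3 M2 untreated
  -> R4 @ bar 5 tick 0 v(0, 3): A3/G4 m7 untreated
  -> R3 @ bar 5 tick 1 v(2, 3): C5 above G4
  -> R3 @ bar 5 tick 2 v(2, 3): C5 above G4
  -> R3 @ bar 5 tick 3 v(2, 3): C5 above G4
  -> R2 @ bar 6 tick 0 v(1, 3): B3/G4 m6 -> E4/B4 P5 similar
  -> R1 @ bar 7 tick 0 v(1, 2): E4/B4 P5 -> A4/E5 P5 similar
  -> R1 @ bar 7 tick 0 v(1, 3): E4/B4 P5 -> A4/E5 P5 similar
  -> R1 @ bar 7 tick 0 v(2, 3): B4/B4 P1 -> E5/E5 P1 similar
  -> R2 @ bar 7 tick 0 v(0, 1): G3/E4 M6 -> A3/A4 P8 similar
  -> R2 @ bar 7 tick 0 v(0, 2): G3/B4 M3 -> A3/E5 P5 similar
  -> R2 @ bar 7 tick 0 v(0, 3): G3/B4 M3 -> A3/E5 P5 similar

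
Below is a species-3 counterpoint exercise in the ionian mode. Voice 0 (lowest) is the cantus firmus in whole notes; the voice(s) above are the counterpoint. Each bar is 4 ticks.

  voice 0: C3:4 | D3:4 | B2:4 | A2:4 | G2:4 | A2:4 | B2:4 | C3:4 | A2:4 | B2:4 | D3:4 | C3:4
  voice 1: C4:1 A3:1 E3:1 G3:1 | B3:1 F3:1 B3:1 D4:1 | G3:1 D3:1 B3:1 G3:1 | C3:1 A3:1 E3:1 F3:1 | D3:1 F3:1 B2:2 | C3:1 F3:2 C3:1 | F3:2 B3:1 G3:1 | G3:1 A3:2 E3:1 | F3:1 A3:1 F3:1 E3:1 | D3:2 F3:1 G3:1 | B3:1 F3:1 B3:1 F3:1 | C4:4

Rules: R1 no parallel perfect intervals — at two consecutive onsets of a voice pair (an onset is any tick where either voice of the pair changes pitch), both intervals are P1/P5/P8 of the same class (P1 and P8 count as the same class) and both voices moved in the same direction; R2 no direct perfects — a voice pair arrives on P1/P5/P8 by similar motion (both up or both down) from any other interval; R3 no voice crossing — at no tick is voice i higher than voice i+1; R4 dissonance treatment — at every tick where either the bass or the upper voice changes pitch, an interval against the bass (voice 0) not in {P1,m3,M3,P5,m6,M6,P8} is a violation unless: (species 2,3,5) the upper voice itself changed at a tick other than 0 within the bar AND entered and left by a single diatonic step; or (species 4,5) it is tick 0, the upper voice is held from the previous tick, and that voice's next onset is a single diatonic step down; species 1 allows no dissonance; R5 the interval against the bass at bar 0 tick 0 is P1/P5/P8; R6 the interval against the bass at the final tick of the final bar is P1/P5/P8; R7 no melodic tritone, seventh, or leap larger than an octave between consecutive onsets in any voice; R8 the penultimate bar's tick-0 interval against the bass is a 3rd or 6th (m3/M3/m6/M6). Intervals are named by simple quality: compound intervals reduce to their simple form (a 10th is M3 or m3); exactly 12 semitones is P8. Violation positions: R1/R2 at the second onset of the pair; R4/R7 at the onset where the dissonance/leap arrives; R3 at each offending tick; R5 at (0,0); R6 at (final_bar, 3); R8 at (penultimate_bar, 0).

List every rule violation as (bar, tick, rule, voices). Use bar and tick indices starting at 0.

bar 0: v0=C3 v1=C4 downbeat P8
bar 1: v0=D3 v1=B3 downbeat M6
bar 2: v0=B2 v1=G3 downbeat m6
bar 3: v0=A2 v1=C3 downbeat m3
bar 4: v0=G2 v1=D3 downbeat P5
bar 5: v0=A2 v1=C3 downbeat m3
bar 6: v0=B2 v1=F3 downbeat TT
bar 7: v0=C3 v1=G3 downbeat P5
bar 8: v0=A2 v1=F3 downbeat m6
bar 9: v0=B2 v1=D3 downbeat m3
bar 10: v0=D3 v1=B3 downbeat M6
bar 11: v0=C3 v1=C4 downbeat P8
  -> R7 @ bar 1 tick 1 v(1,): B3->F3 leap 6st
  -> R7 @ bar 1 tick 2 v(1,): F3->B3 leap 6st
  -> R2 @ bar 4 tick 0 v(0, 1): A2/F3 m6 -> G2/D3 P5 similar
  -> R4 @ bar 4 tick 1 v(0, 1): G2/F3 m7 untreated
  -> R7 @ bar 4 tick 2 v(1,): F3->B2 leap 6st
  -> R4 @ bar 6 tick 0 v(0, 1): B2/F3 TT untreated
  -> R7 @ bar 6 tick 2 v(1,): F3->B3 leap 6st
  -> R4 @ bar 9 tick 2 v(0, 1): B2/F3 TT untreated
  -> R7 @ bar 10 tick 1 v(1,): B3->F3 leap 6st
  -> R7 @ bar 10 tick 2 v(1,): F3->B3 leap 6st
  -> R7 @ bar 10 tick 3 v(1,): B3->F3 leap 6st

(1, 1, R7, (1,))
(1, 2, R7, (1,))
(4, 0, R2, (0, 1))
(4, 1, R4, (0, 1))
(4, 2, R7, (1,))
(6, 0, R4, (0, 1))
(6, 2, R7, (1,))
(9, 2, R4, (0, 1))
(10, 1, R7, (1,))
(10, 2, R7, (1,))
(10, 3, R7, (1,))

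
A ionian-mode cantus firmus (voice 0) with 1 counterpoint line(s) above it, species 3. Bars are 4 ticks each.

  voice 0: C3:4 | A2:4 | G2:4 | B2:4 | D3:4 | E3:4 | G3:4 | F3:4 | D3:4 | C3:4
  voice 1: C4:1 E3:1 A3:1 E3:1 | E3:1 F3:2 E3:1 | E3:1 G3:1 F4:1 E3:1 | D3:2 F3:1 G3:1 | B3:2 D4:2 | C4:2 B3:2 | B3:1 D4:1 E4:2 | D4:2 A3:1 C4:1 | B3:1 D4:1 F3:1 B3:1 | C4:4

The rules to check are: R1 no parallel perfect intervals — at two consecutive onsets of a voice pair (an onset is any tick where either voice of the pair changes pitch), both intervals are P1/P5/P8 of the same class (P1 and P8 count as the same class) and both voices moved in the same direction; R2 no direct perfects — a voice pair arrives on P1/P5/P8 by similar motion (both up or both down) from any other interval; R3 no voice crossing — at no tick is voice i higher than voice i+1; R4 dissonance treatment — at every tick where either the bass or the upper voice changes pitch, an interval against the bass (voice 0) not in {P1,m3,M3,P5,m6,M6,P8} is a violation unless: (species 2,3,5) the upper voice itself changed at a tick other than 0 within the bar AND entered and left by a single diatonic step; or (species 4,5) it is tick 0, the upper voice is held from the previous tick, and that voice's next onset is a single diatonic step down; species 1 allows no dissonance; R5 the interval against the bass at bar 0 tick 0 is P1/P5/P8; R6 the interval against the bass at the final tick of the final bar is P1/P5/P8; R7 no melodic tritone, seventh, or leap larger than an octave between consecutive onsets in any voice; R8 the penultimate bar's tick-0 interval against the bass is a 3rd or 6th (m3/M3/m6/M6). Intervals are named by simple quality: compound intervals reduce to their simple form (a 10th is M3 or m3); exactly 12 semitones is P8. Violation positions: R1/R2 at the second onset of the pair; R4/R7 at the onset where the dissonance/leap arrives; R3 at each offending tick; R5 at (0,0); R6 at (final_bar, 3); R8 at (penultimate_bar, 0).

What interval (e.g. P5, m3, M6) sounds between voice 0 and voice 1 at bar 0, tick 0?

voice 0=C3 voice 1=C4 -> P8

P8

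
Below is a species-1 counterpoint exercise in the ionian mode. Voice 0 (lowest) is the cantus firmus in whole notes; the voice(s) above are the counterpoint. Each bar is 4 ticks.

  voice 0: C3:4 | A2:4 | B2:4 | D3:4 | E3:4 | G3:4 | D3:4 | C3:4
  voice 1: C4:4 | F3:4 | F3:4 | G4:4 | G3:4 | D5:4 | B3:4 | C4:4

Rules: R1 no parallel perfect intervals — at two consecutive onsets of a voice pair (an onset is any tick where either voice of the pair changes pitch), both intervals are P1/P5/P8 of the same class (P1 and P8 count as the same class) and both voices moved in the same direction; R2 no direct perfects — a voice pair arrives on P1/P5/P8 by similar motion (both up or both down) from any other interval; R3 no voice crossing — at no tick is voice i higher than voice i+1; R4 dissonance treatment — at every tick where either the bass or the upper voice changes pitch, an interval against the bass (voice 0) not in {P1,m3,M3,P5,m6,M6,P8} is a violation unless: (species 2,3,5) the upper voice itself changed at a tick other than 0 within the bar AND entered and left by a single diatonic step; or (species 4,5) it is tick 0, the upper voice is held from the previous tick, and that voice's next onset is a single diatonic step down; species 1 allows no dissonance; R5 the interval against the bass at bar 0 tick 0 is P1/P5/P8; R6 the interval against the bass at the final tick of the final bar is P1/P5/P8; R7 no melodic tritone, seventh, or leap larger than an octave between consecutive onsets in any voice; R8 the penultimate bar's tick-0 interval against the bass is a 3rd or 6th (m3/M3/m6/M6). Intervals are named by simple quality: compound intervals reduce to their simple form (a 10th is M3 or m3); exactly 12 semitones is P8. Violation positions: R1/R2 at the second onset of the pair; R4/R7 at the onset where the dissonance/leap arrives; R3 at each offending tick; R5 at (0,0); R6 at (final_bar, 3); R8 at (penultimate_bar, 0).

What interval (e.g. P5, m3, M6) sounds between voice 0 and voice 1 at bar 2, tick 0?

voice 0=B2 voice 1=F3 -> TT

TT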